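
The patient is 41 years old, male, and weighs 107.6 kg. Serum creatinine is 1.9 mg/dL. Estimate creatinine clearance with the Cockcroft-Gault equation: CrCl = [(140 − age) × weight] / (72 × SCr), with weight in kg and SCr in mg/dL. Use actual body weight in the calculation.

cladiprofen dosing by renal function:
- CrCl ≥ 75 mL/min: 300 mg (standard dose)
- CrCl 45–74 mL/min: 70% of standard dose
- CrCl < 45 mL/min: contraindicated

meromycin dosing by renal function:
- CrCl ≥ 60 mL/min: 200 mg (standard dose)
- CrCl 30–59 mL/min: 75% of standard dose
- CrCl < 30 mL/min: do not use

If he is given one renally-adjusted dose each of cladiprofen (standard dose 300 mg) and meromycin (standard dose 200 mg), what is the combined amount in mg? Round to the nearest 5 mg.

CrCl = (140 − 41) × 107.6 / (72 × 1.9) = 10652.4 / 136.80 ≈ 77.9 mL/min
CrCl ≈ 78 mL/min.
cladiprofen: ≥ 75 mL/min → 100% of 300 mg = 300 mg.
meromycin: ≥ 60 mL/min → 100% of 200 mg = 200 mg.
Total = 300 + 200 = 500 mg.

500 mg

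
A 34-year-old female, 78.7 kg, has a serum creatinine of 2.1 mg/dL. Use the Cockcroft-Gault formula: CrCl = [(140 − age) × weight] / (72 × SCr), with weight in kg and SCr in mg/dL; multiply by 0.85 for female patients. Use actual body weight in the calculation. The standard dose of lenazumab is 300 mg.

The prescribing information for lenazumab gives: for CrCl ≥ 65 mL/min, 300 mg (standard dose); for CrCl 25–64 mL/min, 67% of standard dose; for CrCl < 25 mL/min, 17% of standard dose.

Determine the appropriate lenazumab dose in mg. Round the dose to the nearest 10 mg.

CrCl = (140 − 34) × 78.7 / (72 × 2.1) × 0.85 = 8342.2 / 151.20 × 0.85 ≈ 46.9 mL/min
CrCl ≈ 47 mL/min → bracket 25–64 mL/min.
67% of 300 mg = 201 mg → 200 mg

200 mg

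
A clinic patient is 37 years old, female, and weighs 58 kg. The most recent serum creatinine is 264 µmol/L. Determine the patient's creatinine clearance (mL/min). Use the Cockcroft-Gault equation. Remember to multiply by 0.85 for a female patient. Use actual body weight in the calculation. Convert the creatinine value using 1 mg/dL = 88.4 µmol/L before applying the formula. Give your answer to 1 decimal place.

23.6 mL/min

SCr = 264 / 88.4 = 2.986 mg/dL
CrCl = (140 − 37) × 58 / (72 × 2.986) × 0.85 = 5974.0 / 214.99 × 0.85 ≈ 23.6 mL/min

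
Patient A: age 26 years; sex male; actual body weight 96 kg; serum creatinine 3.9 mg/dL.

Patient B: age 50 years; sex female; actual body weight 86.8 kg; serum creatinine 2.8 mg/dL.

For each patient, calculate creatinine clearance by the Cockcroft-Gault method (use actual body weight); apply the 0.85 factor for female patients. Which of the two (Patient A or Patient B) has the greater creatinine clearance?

Patient A

Patient A: CrCl = (140 − 26) × 96 / (72 × 3.9) = 10944.0 / 280.80 ≈ 39.0 mL/min
Patient B: CrCl = (140 − 50) × 86.8 / (72 × 2.8) × 0.85 = 7812.0 / 201.60 × 0.85 ≈ 32.9 mL/min
39.0 vs 32.9 mL/min → Patient A is higher.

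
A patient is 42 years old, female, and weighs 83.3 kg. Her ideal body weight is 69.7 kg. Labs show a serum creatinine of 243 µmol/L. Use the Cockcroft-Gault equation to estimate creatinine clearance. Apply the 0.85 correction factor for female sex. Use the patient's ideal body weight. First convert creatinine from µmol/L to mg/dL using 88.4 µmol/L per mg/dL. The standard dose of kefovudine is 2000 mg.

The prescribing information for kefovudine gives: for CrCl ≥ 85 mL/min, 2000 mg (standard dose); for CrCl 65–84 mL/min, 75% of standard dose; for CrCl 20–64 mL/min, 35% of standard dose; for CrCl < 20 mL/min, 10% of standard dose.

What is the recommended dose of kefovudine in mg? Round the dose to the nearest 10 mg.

SCr = 243 / 88.4 = 2.749 mg/dL
CrCl = (140 − 42) × 69.7 / (72 × 2.749) × 0.85 = 6830.6 / 197.93 × 0.85 ≈ 29.3 mL/min
CrCl ≈ 29 mL/min → bracket 20–64 mL/min.
35% of 2000 mg = 700 mg

700 mg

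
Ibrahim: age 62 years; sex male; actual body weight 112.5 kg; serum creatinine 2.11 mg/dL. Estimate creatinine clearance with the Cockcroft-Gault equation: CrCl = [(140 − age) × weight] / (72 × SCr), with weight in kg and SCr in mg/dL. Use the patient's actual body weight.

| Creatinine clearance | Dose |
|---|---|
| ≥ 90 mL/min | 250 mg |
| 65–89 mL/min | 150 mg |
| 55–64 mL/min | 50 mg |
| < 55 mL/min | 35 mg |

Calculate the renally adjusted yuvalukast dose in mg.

50 mg

CrCl = (140 − 62) × 112.5 / (72 × 2.11) = 8775.0 / 151.92 ≈ 57.8 mL/min
CrCl ≈ 58 mL/min → bracket 55–64 mL/min.
Dose for this bracket: 50 mg.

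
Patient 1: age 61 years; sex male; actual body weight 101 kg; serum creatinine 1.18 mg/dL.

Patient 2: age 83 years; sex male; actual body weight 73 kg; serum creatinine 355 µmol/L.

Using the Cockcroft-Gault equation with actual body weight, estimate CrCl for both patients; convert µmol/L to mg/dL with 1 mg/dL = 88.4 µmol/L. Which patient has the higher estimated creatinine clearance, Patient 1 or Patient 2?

Patient 1

Patient 1: CrCl = (140 − 61) × 101 / (72 × 1.18) = 7979.0 / 84.96 ≈ 93.9 mL/min
Patient 2: SCr = 355 / 88.4 = 4.016 mg/dL
Patient 2: CrCl = (140 − 83) × 73 / (72 × 4.016) = 4161.0 / 289.15 ≈ 14.4 mL/min
93.9 vs 14.4 mL/min → Patient 1 is higher.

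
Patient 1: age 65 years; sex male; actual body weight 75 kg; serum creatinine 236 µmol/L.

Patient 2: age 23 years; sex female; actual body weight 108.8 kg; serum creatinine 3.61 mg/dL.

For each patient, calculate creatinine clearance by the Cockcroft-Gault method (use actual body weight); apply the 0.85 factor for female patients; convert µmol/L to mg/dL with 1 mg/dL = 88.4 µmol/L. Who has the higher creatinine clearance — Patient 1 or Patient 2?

Patient 1: SCr = 236 / 88.4 = 2.67 mg/dL
Patient 1: CrCl = (140 − 65) × 75 / (72 × 2.67) = 5625.0 / 192.24 ≈ 29.3 mL/min
Patient 2: CrCl = (140 − 23) × 108.8 / (72 × 3.61) × 0.85 = 12729.6 / 259.92 × 0.85 ≈ 41.6 mL/min
29.3 vs 41.6 mL/min → Patient 2 is higher.

Patient 2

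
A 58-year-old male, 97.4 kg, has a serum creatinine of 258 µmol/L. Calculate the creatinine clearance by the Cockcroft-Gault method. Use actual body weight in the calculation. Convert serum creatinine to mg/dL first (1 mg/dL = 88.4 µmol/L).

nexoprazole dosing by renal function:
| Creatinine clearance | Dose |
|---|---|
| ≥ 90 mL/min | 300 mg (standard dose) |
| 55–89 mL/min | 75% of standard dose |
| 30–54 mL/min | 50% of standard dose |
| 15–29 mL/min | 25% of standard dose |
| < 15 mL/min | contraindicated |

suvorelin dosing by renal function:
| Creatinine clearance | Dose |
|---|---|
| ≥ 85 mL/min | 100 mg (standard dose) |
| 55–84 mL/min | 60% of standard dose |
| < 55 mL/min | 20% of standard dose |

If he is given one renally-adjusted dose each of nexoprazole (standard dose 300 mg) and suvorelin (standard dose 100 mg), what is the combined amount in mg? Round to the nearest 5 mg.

170 mg

SCr = 258 / 88.4 = 2.919 mg/dL
CrCl = (140 − 58) × 97.4 / (72 × 2.919) = 7986.8 / 210.17 ≈ 38.0 mL/min
CrCl ≈ 38 mL/min.
nexoprazole: 30–54 mL/min → 50% of 300 mg = 150 mg.
suvorelin: < 55 mL/min → 20% of 100 mg = 20 mg.
Total = 150 + 20 = 170 mg.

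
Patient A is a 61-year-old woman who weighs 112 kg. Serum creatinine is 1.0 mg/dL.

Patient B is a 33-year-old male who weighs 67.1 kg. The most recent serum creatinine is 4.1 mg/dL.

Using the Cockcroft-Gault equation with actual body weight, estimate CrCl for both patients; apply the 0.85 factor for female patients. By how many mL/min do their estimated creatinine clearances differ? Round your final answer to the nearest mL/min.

Patient A: CrCl = (140 − 61) × 112 / (72 × 1) × 0.85 = 8848.0 / 72.00 × 0.85 ≈ 104.5 mL/min
Patient B: CrCl = (140 − 33) × 67.1 / (72 × 4.1) = 7179.7 / 295.20 ≈ 24.3 mL/min
|104.5 − 24.3| = 80.2 mL/min

80 mL/min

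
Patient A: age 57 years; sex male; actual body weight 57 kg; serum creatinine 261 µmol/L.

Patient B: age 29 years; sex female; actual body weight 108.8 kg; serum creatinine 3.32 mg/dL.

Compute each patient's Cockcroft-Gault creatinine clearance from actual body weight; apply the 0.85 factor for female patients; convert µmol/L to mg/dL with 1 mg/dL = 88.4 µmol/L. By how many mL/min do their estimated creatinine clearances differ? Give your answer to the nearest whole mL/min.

Patient A: SCr = 261 / 88.4 = 2.952 mg/dL
Patient A: CrCl = (140 − 57) × 57 / (72 × 2.952) = 4731.0 / 212.54 ≈ 22.3 mL/min
Patient B: CrCl = (140 − 29) × 108.8 / (72 × 3.32) × 0.85 = 12076.8 / 239.04 × 0.85 ≈ 42.9 mL/min
|22.3 − 42.9| = 20.6 mL/min

21 mL/min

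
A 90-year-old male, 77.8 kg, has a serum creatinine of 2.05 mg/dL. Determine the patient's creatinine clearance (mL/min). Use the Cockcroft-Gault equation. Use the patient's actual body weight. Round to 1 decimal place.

26.4 mL/min

CrCl = (140 − 90) × 77.8 / (72 × 2.05) = 3890.0 / 147.60 ≈ 26.4 mL/min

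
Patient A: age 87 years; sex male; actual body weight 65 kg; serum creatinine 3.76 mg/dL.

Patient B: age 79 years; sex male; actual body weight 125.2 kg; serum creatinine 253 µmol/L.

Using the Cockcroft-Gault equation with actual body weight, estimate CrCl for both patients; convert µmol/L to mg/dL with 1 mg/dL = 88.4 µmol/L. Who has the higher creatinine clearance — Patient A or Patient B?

Patient B

Patient A: CrCl = (140 − 87) × 65 / (72 × 3.76) = 3445.0 / 270.72 ≈ 12.7 mL/min
Patient B: SCr = 253 / 88.4 = 2.862 mg/dL
Patient B: CrCl = (140 − 79) × 125.2 / (72 × 2.862) = 7637.2 / 206.06 ≈ 37.1 mL/min
12.7 vs 37.1 mL/min → Patient B is higher.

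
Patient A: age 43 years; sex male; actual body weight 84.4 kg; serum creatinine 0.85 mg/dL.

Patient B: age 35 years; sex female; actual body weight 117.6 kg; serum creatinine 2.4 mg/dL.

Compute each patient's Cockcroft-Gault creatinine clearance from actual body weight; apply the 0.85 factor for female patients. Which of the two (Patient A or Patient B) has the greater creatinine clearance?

Patient A: CrCl = (140 − 43) × 84.4 / (72 × 0.85) = 8186.8 / 61.20 ≈ 133.8 mL/min
Patient B: CrCl = (140 − 35) × 117.6 / (72 × 2.4) × 0.85 = 12348.0 / 172.80 × 0.85 ≈ 60.7 mL/min
133.8 vs 60.7 mL/min → Patient A is higher.

Patient A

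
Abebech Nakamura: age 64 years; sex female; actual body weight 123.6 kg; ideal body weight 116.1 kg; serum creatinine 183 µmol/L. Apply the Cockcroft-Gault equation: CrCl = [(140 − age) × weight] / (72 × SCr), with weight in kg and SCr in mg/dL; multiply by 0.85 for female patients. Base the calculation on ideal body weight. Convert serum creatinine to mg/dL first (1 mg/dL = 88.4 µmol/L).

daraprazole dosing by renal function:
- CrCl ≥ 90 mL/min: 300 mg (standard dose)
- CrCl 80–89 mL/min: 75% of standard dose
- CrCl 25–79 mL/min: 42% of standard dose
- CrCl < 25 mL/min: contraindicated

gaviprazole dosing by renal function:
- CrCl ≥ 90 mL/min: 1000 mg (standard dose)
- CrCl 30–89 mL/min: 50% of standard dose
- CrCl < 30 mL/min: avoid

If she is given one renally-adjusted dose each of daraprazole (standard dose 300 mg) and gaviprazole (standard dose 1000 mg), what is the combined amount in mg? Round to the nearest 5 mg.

SCr = 183 / 88.4 = 2.07 mg/dL
CrCl = (140 − 64) × 116.1 / (72 × 2.07) × 0.85 = 8823.6 / 149.04 × 0.85 ≈ 50.3 mL/min
CrCl ≈ 50 mL/min.
daraprazole: 25–79 mL/min → 42% of 300 mg = 126 mg.
gaviprazole: 30–89 mL/min → 50% of 1000 mg = 500 mg.
Total = 126 + 500 = 626 mg.

625 mg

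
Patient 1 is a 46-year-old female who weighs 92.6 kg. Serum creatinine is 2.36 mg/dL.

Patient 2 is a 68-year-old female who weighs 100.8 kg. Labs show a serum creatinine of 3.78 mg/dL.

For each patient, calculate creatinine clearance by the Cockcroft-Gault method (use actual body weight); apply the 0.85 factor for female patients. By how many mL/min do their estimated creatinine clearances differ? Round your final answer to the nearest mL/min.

Patient 1: CrCl = (140 − 46) × 92.6 / (72 × 2.36) × 0.85 = 8704.4 / 169.92 × 0.85 ≈ 43.5 mL/min
Patient 2: CrCl = (140 − 68) × 100.8 / (72 × 3.78) × 0.85 = 7257.6 / 272.16 × 0.85 ≈ 22.7 mL/min
|43.5 − 22.7| = 20.8 mL/min

21 mL/min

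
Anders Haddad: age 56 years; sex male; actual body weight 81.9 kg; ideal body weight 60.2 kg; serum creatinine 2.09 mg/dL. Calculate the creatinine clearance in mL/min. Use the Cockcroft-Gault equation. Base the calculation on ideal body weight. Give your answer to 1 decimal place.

CrCl = (140 − 56) × 60.2 / (72 × 2.09) = 5056.8 / 150.48 ≈ 33.6 mL/min

33.6 mL/min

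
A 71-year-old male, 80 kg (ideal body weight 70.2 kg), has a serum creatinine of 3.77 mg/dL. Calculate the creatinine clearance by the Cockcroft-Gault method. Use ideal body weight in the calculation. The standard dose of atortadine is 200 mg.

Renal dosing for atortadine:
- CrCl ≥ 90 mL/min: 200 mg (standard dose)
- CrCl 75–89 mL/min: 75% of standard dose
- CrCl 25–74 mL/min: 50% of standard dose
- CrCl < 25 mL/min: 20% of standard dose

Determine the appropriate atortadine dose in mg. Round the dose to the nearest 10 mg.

40 mg

CrCl = (140 − 71) × 70.2 / (72 × 3.77) = 4843.8 / 271.44 ≈ 17.8 mL/min
CrCl ≈ 18 mL/min → bracket < 25 mL/min.
20% of 200 mg = 40 mg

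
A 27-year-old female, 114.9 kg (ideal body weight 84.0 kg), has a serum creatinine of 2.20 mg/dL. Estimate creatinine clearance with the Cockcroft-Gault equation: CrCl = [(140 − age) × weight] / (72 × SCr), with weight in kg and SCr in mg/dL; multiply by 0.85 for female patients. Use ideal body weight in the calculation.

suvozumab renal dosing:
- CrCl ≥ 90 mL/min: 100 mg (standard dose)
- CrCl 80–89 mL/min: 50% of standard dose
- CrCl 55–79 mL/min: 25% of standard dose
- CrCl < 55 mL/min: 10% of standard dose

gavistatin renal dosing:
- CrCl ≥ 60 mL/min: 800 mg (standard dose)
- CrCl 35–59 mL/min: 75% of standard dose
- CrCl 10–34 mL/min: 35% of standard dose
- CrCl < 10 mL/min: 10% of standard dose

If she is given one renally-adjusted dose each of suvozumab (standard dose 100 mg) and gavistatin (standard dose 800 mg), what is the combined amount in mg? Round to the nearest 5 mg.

CrCl = (140 − 27) × 84 / (72 × 2.2) × 0.85 = 9492.0 / 158.40 × 0.85 ≈ 50.9 mL/min
CrCl ≈ 51 mL/min.
suvozumab: < 55 mL/min → 10% of 100 mg = 10 mg.
gavistatin: 35–59 mL/min → 75% of 800 mg = 600 mg.
Total = 10 + 600 = 610 mg.

610 mg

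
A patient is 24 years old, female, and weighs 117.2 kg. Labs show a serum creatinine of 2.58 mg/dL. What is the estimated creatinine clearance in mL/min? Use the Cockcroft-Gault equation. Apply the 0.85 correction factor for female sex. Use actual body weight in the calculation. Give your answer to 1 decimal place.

62.2 mL/min

CrCl = (140 − 24) × 117.2 / (72 × 2.58) × 0.85 = 13595.2 / 185.76 × 0.85 ≈ 62.2 mL/min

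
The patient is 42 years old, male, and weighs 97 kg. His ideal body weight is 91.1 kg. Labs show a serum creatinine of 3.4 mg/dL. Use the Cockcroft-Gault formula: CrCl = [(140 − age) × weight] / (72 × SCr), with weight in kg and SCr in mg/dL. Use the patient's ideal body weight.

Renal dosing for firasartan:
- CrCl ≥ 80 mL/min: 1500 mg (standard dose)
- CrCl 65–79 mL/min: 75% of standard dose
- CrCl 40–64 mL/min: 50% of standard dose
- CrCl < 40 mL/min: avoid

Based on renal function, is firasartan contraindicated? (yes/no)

CrCl = (140 − 42) × 91.1 / (72 × 3.4) = 8927.8 / 244.80 ≈ 36.5 mL/min
CrCl ≈ 36 mL/min, which is < 40 mL/min.

yes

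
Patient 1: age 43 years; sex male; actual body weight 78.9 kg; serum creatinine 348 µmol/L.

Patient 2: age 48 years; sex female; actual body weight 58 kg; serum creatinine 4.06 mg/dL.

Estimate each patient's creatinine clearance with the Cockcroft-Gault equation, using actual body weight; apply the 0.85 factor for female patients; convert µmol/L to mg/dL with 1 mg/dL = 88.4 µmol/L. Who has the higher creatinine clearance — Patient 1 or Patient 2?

Patient 1

Patient 1: SCr = 348 / 88.4 = 3.937 mg/dL
Patient 1: CrCl = (140 − 43) × 78.9 / (72 × 3.937) = 7653.3 / 283.46 ≈ 27.0 mL/min
Patient 2: CrCl = (140 − 48) × 58 / (72 × 4.06) × 0.85 = 5336.0 / 292.32 × 0.85 ≈ 15.5 mL/min
27.0 vs 15.5 mL/min → Patient 1 is higher.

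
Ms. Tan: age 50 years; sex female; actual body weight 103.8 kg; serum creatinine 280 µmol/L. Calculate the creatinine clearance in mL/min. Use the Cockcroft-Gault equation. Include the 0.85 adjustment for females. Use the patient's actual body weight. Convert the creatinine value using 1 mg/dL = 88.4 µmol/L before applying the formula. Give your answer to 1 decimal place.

34.8 mL/min

SCr = 280 / 88.4 = 3.167 mg/dL
CrCl = (140 − 50) × 103.8 / (72 × 3.167) × 0.85 = 9342.0 / 228.02 × 0.85 ≈ 34.8 mL/min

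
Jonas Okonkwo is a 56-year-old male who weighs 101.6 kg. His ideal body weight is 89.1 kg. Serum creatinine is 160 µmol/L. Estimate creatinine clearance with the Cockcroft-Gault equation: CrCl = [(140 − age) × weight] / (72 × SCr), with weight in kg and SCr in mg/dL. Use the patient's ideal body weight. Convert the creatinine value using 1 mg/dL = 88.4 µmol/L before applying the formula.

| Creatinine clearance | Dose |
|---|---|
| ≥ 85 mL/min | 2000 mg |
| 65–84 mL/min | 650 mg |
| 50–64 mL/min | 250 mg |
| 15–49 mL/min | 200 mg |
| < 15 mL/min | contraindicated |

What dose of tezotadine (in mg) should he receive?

250 mg

SCr = 160 / 88.4 = 1.81 mg/dL
CrCl = (140 − 56) × 89.1 / (72 × 1.81) = 7484.4 / 130.32 ≈ 57.4 mL/min
CrCl ≈ 57 mL/min → bracket 50–64 mL/min.
Dose for this bracket: 250 mg.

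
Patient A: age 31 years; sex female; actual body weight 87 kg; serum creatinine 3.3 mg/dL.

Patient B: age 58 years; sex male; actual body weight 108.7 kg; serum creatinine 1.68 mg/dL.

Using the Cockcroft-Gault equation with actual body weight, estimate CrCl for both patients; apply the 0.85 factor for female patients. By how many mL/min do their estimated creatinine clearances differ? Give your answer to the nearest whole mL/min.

Patient A: CrCl = (140 − 31) × 87 / (72 × 3.3) × 0.85 = 9483.0 / 237.60 × 0.85 ≈ 33.9 mL/min
Patient B: CrCl = (140 − 58) × 108.7 / (72 × 1.68) = 8913.4 / 120.96 ≈ 73.7 mL/min
|33.9 − 73.7| = 39.8 mL/min

40 mL/min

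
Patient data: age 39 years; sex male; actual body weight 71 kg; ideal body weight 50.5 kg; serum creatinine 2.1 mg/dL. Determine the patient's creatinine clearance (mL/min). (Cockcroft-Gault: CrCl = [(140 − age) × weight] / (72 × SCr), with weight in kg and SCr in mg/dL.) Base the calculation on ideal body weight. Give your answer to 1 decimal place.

CrCl = (140 − 39) × 50.5 / (72 × 2.1) = 5100.5 / 151.20 ≈ 33.7 mL/min

33.7 mL/min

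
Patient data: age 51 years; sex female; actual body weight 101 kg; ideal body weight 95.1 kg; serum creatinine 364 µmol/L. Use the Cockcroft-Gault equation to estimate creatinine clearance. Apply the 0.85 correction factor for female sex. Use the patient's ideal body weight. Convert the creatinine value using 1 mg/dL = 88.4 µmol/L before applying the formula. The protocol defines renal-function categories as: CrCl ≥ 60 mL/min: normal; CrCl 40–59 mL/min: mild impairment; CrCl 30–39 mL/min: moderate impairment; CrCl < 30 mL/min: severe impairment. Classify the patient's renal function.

severe impairment

SCr = 364 / 88.4 = 4.118 mg/dL
CrCl = (140 − 51) × 95.1 / (72 × 4.118) × 0.85 = 8463.9 / 296.50 × 0.85 ≈ 24.3 mL/min
24 mL/min falls in the 'severe impairment' range.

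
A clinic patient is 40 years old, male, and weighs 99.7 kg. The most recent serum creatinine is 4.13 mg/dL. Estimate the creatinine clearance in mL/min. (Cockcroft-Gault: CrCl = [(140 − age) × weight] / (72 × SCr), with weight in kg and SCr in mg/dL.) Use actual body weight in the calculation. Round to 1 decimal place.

CrCl = (140 − 40) × 99.7 / (72 × 4.13) = 9970.0 / 297.36 ≈ 33.5 mL/min

33.5 mL/min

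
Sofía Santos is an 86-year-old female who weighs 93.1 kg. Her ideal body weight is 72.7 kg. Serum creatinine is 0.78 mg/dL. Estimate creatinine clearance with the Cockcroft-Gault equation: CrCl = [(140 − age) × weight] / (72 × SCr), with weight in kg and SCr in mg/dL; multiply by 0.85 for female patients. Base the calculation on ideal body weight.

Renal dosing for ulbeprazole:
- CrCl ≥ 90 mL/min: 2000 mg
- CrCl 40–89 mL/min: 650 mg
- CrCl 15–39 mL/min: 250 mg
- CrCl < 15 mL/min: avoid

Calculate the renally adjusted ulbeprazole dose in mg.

CrCl = (140 − 86) × 72.7 / (72 × 0.78) × 0.85 = 3925.8 / 56.16 × 0.85 ≈ 59.4 mL/min
CrCl ≈ 59 mL/min → bracket 40–89 mL/min.
Dose for this bracket: 650 mg.

650 mg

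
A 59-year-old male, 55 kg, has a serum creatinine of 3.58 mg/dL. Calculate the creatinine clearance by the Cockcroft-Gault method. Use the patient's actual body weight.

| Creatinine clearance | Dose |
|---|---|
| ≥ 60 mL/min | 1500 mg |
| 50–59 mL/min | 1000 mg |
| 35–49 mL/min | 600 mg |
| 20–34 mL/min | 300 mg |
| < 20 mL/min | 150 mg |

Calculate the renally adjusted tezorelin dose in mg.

150 mg

CrCl = (140 − 59) × 55 / (72 × 3.58) = 4455.0 / 257.76 ≈ 17.3 mL/min
CrCl ≈ 17 mL/min → bracket < 20 mL/min.
Dose for this bracket: 150 mg.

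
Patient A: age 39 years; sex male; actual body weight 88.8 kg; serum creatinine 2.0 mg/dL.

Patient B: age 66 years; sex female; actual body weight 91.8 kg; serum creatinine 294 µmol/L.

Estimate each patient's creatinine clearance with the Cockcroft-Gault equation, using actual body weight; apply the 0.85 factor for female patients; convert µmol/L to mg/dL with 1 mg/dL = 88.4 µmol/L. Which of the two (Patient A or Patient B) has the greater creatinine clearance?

Patient A

Patient A: CrCl = (140 − 39) × 88.8 / (72 × 2) = 8968.8 / 144.00 ≈ 62.3 mL/min
Patient B: SCr = 294 / 88.4 = 3.326 mg/dL
Patient B: CrCl = (140 − 66) × 91.8 / (72 × 3.326) × 0.85 = 6793.2 / 239.47 × 0.85 ≈ 24.1 mL/min
62.3 vs 24.1 mL/min → Patient A is higher.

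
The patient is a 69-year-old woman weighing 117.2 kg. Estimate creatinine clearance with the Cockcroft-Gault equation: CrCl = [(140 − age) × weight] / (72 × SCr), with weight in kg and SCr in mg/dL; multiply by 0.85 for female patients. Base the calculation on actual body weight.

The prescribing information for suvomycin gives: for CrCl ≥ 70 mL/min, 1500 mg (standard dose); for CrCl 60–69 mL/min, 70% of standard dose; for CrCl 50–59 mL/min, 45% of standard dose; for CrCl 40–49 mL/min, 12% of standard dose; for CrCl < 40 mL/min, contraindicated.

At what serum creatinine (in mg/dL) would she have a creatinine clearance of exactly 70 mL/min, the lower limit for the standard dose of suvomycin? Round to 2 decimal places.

Standard dose requires CrCl ≥ 70 mL/min.
Set (140 − 69) × 117.2 × 0.85 / (72 × SCr) = 70
SCr = (140 − 69) × 117.2 × 0.85 / (72 × 70) = 1.403 mg/dL

1.40 mg/dL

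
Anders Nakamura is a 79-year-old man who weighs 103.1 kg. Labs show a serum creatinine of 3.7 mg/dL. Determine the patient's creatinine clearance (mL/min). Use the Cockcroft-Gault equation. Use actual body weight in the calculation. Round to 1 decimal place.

CrCl = (140 − 79) × 103.1 / (72 × 3.7) = 6289.1 / 266.40 ≈ 23.6 mL/min

23.6 mL/min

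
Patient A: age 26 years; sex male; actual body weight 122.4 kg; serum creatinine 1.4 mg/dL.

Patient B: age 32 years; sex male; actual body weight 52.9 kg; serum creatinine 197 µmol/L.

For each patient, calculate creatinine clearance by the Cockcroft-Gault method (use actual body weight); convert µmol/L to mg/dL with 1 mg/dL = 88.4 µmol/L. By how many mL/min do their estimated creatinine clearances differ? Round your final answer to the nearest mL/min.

103 mL/min

Patient A: CrCl = (140 − 26) × 122.4 / (72 × 1.4) = 13953.6 / 100.80 ≈ 138.4 mL/min
Patient B: SCr = 197 / 88.4 = 2.229 mg/dL
Patient B: CrCl = (140 − 32) × 52.9 / (72 × 2.229) = 5713.2 / 160.49 ≈ 35.6 mL/min
|138.4 − 35.6| = 102.8 mL/min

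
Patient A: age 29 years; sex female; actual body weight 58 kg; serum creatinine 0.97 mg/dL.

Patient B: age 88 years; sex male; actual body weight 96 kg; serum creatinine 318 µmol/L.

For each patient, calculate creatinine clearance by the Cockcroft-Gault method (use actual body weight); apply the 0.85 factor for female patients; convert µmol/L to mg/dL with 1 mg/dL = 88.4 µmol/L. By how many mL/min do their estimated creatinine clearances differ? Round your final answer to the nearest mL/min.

Patient A: CrCl = (140 − 29) × 58 / (72 × 0.97) × 0.85 = 6438.0 / 69.84 × 0.85 ≈ 78.4 mL/min
Patient B: SCr = 318 / 88.4 = 3.597 mg/dL
Patient B: CrCl = (140 − 88) × 96 / (72 × 3.597) = 4992.0 / 258.98 ≈ 19.3 mL/min
|78.4 − 19.3| = 59.1 mL/min

59 mL/min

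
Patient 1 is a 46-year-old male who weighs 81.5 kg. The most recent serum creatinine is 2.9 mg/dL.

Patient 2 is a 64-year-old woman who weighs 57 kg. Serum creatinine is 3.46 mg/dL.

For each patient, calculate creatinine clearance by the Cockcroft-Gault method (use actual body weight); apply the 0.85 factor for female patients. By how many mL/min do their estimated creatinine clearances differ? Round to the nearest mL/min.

22 mL/min

Patient 1: CrCl = (140 − 46) × 81.5 / (72 × 2.9) = 7661.0 / 208.80 ≈ 36.7 mL/min
Patient 2: CrCl = (140 − 64) × 57 / (72 × 3.46) × 0.85 = 4332.0 / 249.12 × 0.85 ≈ 14.8 mL/min
|36.7 − 14.8| = 21.9 mL/min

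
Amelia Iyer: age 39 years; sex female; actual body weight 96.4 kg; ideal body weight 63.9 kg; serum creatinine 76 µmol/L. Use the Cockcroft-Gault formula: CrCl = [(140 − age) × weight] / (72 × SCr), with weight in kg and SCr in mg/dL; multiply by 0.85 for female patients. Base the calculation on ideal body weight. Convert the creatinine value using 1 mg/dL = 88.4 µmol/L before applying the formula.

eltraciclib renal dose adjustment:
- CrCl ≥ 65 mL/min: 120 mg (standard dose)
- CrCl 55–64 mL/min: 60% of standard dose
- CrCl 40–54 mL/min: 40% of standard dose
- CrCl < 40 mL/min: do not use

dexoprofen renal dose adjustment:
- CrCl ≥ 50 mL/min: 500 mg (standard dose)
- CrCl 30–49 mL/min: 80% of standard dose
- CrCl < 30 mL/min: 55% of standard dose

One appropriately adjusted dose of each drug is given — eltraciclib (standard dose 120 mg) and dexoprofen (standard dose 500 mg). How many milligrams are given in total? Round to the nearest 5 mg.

SCr = 76 / 88.4 = 0.86 mg/dL
CrCl = (140 − 39) × 63.9 / (72 × 0.86) × 0.85 = 6453.9 / 61.92 × 0.85 ≈ 88.6 mL/min
CrCl ≈ 89 mL/min.
eltraciclib: ≥ 65 mL/min → 100% of 120 mg = 120 mg.
dexoprofen: ≥ 50 mL/min → 100% of 500 mg = 500 mg.
Total = 120 + 500 = 620 mg.

620 mg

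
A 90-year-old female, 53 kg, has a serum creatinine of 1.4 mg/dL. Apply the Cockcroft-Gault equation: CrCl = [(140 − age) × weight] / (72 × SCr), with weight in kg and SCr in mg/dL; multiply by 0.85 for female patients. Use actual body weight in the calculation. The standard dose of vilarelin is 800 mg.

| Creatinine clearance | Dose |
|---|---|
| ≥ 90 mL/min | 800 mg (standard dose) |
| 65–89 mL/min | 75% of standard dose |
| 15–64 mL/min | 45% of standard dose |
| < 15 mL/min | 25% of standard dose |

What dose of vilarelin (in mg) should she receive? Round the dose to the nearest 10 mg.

360 mg

CrCl = (140 − 90) × 53 / (72 × 1.4) × 0.85 = 2650.0 / 100.80 × 0.85 ≈ 22.3 mL/min
CrCl ≈ 22 mL/min → bracket 15–64 mL/min.
45% of 800 mg = 360 mg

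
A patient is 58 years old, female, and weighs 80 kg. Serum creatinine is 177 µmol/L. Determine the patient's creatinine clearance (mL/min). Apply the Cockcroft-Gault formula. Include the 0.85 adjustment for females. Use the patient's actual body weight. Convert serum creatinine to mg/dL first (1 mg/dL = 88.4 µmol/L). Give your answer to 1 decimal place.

38.7 mL/min

SCr = 177 / 88.4 = 2.002 mg/dL
CrCl = (140 − 58) × 80 / (72 × 2.002) × 0.85 = 6560.0 / 144.14 × 0.85 ≈ 38.7 mL/min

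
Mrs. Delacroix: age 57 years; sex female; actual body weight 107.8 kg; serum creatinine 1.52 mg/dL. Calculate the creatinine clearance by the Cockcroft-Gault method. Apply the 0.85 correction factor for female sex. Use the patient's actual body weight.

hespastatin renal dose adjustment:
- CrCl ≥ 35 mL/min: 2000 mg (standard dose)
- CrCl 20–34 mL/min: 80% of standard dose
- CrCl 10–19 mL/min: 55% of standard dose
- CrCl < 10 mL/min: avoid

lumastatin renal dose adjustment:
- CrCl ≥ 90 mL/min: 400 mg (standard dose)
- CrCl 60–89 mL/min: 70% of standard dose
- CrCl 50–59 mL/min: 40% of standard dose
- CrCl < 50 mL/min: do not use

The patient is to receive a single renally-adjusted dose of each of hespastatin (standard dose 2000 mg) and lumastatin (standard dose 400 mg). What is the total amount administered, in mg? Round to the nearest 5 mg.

2280 mg

CrCl = (140 − 57) × 107.8 / (72 × 1.52) × 0.85 = 8947.4 / 109.44 × 0.85 ≈ 69.5 mL/min
CrCl ≈ 69 mL/min.
hespastatin: ≥ 35 mL/min → 100% of 2000 mg = 2000 mg.
lumastatin: 60–89 mL/min → 70% of 400 mg = 280 mg.
Total = 2000 + 280 = 2280 mg.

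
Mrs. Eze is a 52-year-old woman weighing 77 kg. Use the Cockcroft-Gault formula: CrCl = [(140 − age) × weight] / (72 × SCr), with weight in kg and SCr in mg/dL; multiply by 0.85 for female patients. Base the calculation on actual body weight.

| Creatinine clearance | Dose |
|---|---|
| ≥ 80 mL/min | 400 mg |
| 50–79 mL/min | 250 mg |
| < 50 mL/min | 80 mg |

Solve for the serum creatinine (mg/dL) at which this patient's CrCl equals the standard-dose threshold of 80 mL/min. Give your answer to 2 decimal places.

1.00 mg/dL

Standard dose requires CrCl ≥ 80 mL/min.
Set (140 − 52) × 77 × 0.85 / (72 × SCr) = 80
SCr = (140 − 52) × 77 × 0.85 / (72 × 80) = 1.000 mg/dL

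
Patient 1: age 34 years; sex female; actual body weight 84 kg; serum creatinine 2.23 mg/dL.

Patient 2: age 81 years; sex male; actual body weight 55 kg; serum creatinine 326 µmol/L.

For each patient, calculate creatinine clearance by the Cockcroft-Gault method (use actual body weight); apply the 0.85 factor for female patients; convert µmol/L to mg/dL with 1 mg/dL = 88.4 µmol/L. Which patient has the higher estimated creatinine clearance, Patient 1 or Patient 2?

Patient 1

Patient 1: CrCl = (140 − 34) × 84 / (72 × 2.23) × 0.85 = 8904.0 / 160.56 × 0.85 ≈ 47.1 mL/min
Patient 2: SCr = 326 / 88.4 = 3.688 mg/dL
Patient 2: CrCl = (140 − 81) × 55 / (72 × 3.688) = 3245.0 / 265.54 ≈ 12.2 mL/min
47.1 vs 12.2 mL/min → Patient 1 is higher.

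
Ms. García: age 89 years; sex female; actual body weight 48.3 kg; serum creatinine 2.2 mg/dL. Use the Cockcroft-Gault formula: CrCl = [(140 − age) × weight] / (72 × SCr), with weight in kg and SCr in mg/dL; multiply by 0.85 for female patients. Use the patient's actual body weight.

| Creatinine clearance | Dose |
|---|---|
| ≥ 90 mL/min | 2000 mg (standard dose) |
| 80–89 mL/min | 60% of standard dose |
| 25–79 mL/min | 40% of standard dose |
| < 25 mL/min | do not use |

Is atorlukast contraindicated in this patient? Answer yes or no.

CrCl = (140 − 89) × 48.3 / (72 × 2.2) × 0.85 = 2463.3 / 158.40 × 0.85 ≈ 13.2 mL/min
CrCl ≈ 13 mL/min, which is < 25 mL/min.

yes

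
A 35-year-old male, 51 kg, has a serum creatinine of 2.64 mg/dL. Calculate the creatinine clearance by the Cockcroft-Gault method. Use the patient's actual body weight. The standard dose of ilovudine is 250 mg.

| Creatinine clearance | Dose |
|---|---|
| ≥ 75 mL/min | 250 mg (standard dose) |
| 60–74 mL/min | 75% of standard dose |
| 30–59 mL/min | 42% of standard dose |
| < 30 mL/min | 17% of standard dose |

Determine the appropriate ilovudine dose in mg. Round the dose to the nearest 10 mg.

40 mg

CrCl = (140 − 35) × 51 / (72 × 2.64) = 5355.0 / 190.08 ≈ 28.2 mL/min
CrCl ≈ 28 mL/min → bracket < 30 mL/min.
17% of 250 mg = 42.5 mg → 40 mg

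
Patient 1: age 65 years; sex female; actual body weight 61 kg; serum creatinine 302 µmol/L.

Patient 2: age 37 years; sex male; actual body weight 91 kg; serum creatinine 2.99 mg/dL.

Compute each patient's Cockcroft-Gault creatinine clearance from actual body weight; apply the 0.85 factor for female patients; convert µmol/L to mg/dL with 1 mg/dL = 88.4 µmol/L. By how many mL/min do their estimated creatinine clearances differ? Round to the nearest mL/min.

Patient 1: SCr = 302 / 88.4 = 3.416 mg/dL
Patient 1: CrCl = (140 − 65) × 61 / (72 × 3.416) × 0.85 = 4575.0 / 245.95 × 0.85 ≈ 15.8 mL/min
Patient 2: CrCl = (140 − 37) × 91 / (72 × 2.99) = 9373.0 / 215.28 ≈ 43.5 mL/min
|15.8 − 43.5| = 27.7 mL/min

28 mL/min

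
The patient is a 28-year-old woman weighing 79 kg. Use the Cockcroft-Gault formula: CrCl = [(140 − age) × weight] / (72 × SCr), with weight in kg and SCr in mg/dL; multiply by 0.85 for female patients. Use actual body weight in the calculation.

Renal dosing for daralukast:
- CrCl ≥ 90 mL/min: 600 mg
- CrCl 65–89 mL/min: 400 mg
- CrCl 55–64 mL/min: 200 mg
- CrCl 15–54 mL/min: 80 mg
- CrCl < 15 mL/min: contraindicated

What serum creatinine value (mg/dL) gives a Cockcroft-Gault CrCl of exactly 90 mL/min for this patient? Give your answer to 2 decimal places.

Standard dose requires CrCl ≥ 90 mL/min.
Set (140 − 28) × 79 × 0.85 / (72 × SCr) = 90
SCr = (140 − 28) × 79 × 0.85 / (72 × 90) = 1.161 mg/dL

1.16 mg/dL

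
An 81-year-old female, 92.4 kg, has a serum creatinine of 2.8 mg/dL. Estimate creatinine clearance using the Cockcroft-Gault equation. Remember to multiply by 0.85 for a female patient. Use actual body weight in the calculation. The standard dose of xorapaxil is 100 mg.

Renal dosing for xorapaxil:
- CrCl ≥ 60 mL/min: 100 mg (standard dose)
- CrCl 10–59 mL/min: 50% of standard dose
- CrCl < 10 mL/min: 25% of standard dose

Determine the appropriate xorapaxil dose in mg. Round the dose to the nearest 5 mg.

50 mg

CrCl = (140 − 81) × 92.4 / (72 × 2.8) × 0.85 = 5451.6 / 201.60 × 0.85 ≈ 23.0 mL/min
CrCl ≈ 23 mL/min → bracket 10–59 mL/min.
50% of 100 mg = 50 mg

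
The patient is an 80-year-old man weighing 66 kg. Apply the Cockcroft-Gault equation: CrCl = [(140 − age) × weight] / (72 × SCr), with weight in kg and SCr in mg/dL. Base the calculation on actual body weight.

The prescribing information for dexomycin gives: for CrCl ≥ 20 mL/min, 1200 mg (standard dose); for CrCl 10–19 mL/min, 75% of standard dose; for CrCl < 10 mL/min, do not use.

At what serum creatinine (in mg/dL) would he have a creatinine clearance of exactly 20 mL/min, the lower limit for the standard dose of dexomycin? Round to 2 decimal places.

2.75 mg/dL

Standard dose requires CrCl ≥ 20 mL/min.
Set (140 − 80) × 66 / (72 × SCr) = 20
SCr = (140 − 80) × 66 / (72 × 20) = 2.750 mg/dL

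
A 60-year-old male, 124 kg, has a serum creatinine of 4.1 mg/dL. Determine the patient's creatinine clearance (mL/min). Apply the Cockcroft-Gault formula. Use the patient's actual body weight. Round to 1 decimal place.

33.6 mL/min

CrCl = (140 − 60) × 124 / (72 × 4.1) = 9920.0 / 295.20 ≈ 33.6 mL/min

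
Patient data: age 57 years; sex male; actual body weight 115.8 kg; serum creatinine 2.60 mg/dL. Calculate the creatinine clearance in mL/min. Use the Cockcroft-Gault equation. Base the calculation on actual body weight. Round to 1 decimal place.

CrCl = (140 − 57) × 115.8 / (72 × 2.6) = 9611.4 / 187.20 ≈ 51.3 mL/min

51.3 mL/min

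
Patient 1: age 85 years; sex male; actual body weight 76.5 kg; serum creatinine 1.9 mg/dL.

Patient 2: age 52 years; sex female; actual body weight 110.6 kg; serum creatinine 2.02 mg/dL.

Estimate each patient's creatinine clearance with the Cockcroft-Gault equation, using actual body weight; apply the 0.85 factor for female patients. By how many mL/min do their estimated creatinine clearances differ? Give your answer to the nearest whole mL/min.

Patient 1: CrCl = (140 − 85) × 76.5 / (72 × 1.9) = 4207.5 / 136.80 ≈ 30.8 mL/min
Patient 2: CrCl = (140 − 52) × 110.6 / (72 × 2.02) × 0.85 = 9732.8 / 145.44 × 0.85 ≈ 56.9 mL/min
|30.8 − 56.9| = 26.1 mL/min

26 mL/min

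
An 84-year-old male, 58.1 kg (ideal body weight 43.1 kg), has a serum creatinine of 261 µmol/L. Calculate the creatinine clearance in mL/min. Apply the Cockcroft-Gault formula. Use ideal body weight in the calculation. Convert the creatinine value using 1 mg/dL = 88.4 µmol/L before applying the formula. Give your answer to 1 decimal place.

11.4 mL/min

SCr = 261 / 88.4 = 2.952 mg/dL
CrCl = (140 − 84) × 43.1 / (72 × 2.952) = 2413.6 / 212.54 ≈ 11.4 mL/min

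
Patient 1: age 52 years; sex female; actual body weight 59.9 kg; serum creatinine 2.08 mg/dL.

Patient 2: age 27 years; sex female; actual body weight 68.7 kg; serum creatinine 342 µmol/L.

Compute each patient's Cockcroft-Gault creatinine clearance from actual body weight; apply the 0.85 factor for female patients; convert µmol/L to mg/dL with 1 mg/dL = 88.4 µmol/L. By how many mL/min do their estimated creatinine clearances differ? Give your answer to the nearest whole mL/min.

6 mL/min

Patient 1: CrCl = (140 − 52) × 59.9 / (72 × 2.08) × 0.85 = 5271.2 / 149.76 × 0.85 ≈ 29.9 mL/min
Patient 2: SCr = 342 / 88.4 = 3.869 mg/dL
Patient 2: CrCl = (140 − 27) × 68.7 / (72 × 3.869) × 0.85 = 7763.1 / 278.57 × 0.85 ≈ 23.7 mL/min
|29.9 − 23.7| = 6.2 mL/min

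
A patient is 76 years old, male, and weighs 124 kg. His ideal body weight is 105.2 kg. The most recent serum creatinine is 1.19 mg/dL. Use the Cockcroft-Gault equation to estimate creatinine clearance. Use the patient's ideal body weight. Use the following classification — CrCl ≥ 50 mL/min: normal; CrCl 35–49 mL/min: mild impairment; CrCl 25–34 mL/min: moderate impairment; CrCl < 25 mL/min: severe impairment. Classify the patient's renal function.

normal

CrCl = (140 − 76) × 105.2 / (72 × 1.19) = 6732.8 / 85.68 ≈ 78.6 mL/min
79 mL/min falls in the 'normal' range.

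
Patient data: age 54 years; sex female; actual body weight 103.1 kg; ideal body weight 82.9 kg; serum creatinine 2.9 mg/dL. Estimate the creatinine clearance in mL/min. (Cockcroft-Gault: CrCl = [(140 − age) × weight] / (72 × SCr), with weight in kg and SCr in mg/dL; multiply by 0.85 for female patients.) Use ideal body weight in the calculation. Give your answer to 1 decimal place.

29.0 mL/min

CrCl = (140 − 54) × 82.9 / (72 × 2.9) × 0.85 = 7129.4 / 208.80 × 0.85 ≈ 29.0 mL/min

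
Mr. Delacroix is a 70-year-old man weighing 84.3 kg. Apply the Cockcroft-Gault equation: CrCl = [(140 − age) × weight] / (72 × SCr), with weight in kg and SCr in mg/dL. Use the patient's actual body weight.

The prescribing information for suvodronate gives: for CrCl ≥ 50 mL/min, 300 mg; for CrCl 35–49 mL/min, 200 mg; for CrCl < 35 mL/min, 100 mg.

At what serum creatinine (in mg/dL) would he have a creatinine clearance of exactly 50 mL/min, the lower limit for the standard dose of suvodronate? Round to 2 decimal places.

Standard dose requires CrCl ≥ 50 mL/min.
Set (140 − 70) × 84.3 / (72 × SCr) = 50
SCr = (140 − 70) × 84.3 / (72 × 50) = 1.639 mg/dL

1.64 mg/dL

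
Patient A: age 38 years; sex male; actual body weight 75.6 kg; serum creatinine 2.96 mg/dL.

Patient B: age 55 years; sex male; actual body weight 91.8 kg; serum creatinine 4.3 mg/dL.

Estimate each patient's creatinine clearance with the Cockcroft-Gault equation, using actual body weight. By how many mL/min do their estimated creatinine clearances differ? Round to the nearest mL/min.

Patient A: CrCl = (140 − 38) × 75.6 / (72 × 2.96) = 7711.2 / 213.12 ≈ 36.2 mL/min
Patient B: CrCl = (140 − 55) × 91.8 / (72 × 4.3) = 7803.0 / 309.60 ≈ 25.2 mL/min
|36.2 − 25.2| = 11.0 mL/min

11 mL/min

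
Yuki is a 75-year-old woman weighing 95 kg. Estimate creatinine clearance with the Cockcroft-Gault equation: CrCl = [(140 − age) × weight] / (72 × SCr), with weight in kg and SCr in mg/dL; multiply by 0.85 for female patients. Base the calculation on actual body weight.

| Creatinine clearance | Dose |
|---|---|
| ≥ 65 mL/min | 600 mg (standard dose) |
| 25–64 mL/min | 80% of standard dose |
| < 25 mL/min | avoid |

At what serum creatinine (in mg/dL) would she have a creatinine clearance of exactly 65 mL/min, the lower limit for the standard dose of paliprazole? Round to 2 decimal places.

Standard dose requires CrCl ≥ 65 mL/min.
Set (140 − 75) × 95 × 0.85 / (72 × SCr) = 65
SCr = (140 − 75) × 95 × 0.85 / (72 × 65) = 1.122 mg/dL

1.12 mg/dL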